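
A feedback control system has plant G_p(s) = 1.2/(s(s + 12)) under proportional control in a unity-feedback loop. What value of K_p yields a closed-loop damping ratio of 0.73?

K_p = 56.3

Closed-loop characteristic equation: s² + 12s + K_p·1.2 = 0.
So ω_n = √(1.2K_p) and 2ζω_n = 12, giving ζ = 12/(2√(1.2K_p)).
Setting ζ = 0.73: √(1.2K_p) = 12/(2·0.73) = 8.219, so K_p = 67.55/1.2 = 56.3.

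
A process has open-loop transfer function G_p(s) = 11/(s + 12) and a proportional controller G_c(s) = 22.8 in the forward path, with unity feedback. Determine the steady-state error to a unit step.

The loop is type 0. Static position error constant K_pos = G_c(0)·G_p(0) = 22.8·0.9167 = 20.9.
Steady-state error to a unit step: e_ss = 1/(1+K_pos) = 1/21.9 = 0.0457.

0.0457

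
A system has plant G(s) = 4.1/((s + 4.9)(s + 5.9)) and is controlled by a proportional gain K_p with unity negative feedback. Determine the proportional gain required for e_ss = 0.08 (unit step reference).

K_p = 81.1

The loop is type 0, so e_ss(step) = 1/(1 + K_pos) with K_pos = K_p·G(0).
G(0) = 0.1418. Require 1/(1 + K_p·0.1418) = 0.08, so 1 + 0.1418·K_p = 12.5.
K_p = (12.5 − 1)/0.1418 = 81.1.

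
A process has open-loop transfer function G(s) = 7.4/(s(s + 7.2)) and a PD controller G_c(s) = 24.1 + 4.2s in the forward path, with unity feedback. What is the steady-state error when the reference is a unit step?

The open loop G_c(s)G(s) has a pole at the origin (type 1), so the static position error constant is infinite and e_ss = 1/(1+∞) = 0.

0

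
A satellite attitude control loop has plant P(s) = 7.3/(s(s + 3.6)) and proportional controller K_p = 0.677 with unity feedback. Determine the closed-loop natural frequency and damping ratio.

ω_n = 2.22 rad/s, ζ = 0.81

With unity feedback the closed-loop characteristic equation is s² + 3.6s + 0.677·7.3 = s² + 3.6s + 4.942 = 0.
So ω_n² = 4.942 ⇒ ω_n = 2.223 rad/s, and ζ = 3.6/(2ω_n) = 0.81.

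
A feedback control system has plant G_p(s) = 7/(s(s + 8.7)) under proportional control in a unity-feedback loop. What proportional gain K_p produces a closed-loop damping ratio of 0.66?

K_p = 6.21

Closed-loop characteristic equation: s² + 8.7s + K_p·7 = 0.
So ω_n = √(7K_p) and 2ζω_n = 8.7, giving ζ = 8.7/(2√(7K_p)).
Setting ζ = 0.66: √(7K_p) = 8.7/(2·0.66) = 6.591, so K_p = 43.44/7 = 6.21.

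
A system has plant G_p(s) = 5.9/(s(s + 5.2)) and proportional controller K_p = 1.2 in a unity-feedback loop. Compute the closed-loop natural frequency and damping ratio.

The closed-loop denominator is s(s+5.2) + 1.2·5.9 = s² + 5.2s + 7.08.
So ω_n² = 7.08 ⇒ ω_n = 2.661 rad/s, and ζ = 5.2/(2ω_n) = 0.977.

ω_n = 2.66 rad/s, ζ = 0.977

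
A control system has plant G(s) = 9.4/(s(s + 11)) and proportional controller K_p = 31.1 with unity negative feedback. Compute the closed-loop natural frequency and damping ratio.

ω_n = 17.1 rad/s, ζ = 0.322

With unity feedback the closed-loop characteristic equation is s² + 11s + 31.1·9.4 = s² + 11s + 292.3 = 0.
So ω_n² = 292.3 ⇒ ω_n = 17.1 rad/s, and ζ = 11/(2ω_n) = 0.322.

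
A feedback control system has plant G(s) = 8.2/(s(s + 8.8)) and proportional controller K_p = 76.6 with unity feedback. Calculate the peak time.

Closed-loop characteristic equation: s² + 8.8s + 628.1 = 0, so ω_n = 25.06 rad/s and ζ = 8.8/(2·25.06) = 0.1756.
Damped frequency ω_d = ω_n√(1−ζ²) = 24.67 rad/s, so peak time T_p = π/ω_d = 0.127 s.

T_p = 0.127 s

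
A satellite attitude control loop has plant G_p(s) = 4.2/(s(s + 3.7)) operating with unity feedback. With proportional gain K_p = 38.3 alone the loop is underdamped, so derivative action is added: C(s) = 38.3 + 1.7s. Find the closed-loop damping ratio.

ζ = 0.427

Forward path: (38.3 + 1.7s)·4.2/(s(s+3.7)). The closed-loop characteristic equation is s² + (3.7 + 4.2·1.7)s + 4.2·38.3 = 0.
That is s² + 10.84s + 160.9 = 0, so ω_n = 12.68 rad/s and ζ = 10.84/(2·12.68) = 0.4273.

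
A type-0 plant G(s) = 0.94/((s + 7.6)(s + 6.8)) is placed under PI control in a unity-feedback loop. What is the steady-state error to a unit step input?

0

The PI controller's integrator makes the forward path type 1, so e_ss to a step is zero.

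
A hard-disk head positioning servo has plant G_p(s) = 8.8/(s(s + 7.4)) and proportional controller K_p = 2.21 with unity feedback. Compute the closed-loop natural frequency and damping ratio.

ω_n = 4.41 rad/s, ζ = 0.839

With unity feedback the closed-loop characteristic equation is s² + 7.4s + 2.21·8.8 = s² + 7.4s + 19.45 = 0.
So ω_n² = 19.45 ⇒ ω_n = 4.41 rad/s, and ζ = 7.4/(2ω_n) = 0.839.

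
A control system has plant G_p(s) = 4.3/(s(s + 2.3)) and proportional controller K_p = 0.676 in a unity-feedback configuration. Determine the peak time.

From 1 + K_pG_p(s) = 0: s² + 2.3s + 2.907 = 0 ⇒ ω_n = 1.705, ζ = 0.6745.
Damped frequency ω_d = ω_n√(1−ζ²) = 1.259 rad/s, so peak time T_p = π/ω_d = 2.5 s.

T_p = 2.5 s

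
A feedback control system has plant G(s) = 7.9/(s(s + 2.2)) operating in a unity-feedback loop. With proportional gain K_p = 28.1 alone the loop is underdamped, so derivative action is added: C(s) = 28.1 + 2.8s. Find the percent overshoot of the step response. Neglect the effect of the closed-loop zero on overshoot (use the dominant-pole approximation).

1.18%

Forward path: (28.1 + 2.8s)·7.9/(s(s+2.2)). The closed-loop characteristic equation is s² + (2.2 + 7.9·2.8)s + 7.9·28.1 = 0.
That is s² + 24.32s + 222 = 0, so ω_n = 14.9 rad/s and ζ = 24.32/(2·14.9) = 0.8161.
%OS = 100·exp(−πζ/√(1−ζ²)) = 1.18%.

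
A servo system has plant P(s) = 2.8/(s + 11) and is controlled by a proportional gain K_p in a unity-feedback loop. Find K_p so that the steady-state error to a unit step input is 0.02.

For a type-0 loop with proportional control, e_ss = 1/(1 + K_p·P(0)).
P(0) = 0.2545. Require 1/(1 + K_p·0.2545) = 0.02, so 1 + 0.2545·K_p = 50.
K_p = (50 − 1)/0.2545 = 193.

K_p = 193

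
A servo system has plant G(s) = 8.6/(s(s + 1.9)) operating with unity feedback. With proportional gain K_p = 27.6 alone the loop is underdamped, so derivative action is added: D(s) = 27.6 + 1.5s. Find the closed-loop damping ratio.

ζ = 0.48

Forward path: (27.6 + 1.5s)·8.6/(s(s+1.9)). The closed-loop characteristic equation is s² + (1.9 + 8.6·1.5)s + 8.6·27.6 = 0.
That is s² + 14.8s + 237.4 = 0, so ω_n = 15.41 rad/s and ζ = 14.8/(2·15.41) = 0.4803.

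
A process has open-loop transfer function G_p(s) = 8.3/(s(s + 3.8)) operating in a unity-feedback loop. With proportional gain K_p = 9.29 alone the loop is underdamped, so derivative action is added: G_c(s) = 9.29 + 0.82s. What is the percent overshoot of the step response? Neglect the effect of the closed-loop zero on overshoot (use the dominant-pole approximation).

Forward path: (9.29 + 0.82s)·8.3/(s(s+3.8)). The closed-loop characteristic equation is s² + (3.8 + 8.3·0.82)s + 8.3·9.29 = 0.
That is s² + 10.61s + 77.11 = 0, so ω_n = 8.781 rad/s and ζ = 10.61/(2·8.781) = 0.6039.
%OS = 100·exp(−πζ/√(1−ζ²)) = 9.25%.

9.25%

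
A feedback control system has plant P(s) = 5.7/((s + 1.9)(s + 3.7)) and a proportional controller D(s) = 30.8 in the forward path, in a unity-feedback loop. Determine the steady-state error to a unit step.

0.0385

The loop is type 0. Static position error constant K_pos = D(0)·P(0) = 30.8·0.8108 = 24.97.
Steady-state error to a unit step: e_ss = 1/(1+K_pos) = 1/25.97 = 0.0385.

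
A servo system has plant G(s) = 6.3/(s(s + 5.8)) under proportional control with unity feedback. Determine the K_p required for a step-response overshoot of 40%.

From %OS = 100·exp(−πζ/√(1−ζ²)) = 40%, ζ = −ln(0.4)/√(π²+ln²(0.4)) = 0.28.
Characteristic equation s² + 5.8s + 6.3K_p = 0 gives ζ = 5.8/(2√(6.3K_p)).
Setting ζ = 0.28: √(6.3K_p) = 5.8/(2·0.28) = 10.36, so K_p = 107.3/6.3 = 17.

K_p = 17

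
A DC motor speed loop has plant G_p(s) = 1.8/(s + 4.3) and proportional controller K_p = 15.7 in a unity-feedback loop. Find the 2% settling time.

Closed-loop transfer function: T(s) = K_p·G_p(s)/(1 + K_p·G_p(s)) = 28.26/(s + 4.3 + 28.26) = 28.26/(s + 32.56).
Time constant τ = 1/32.56 = 0.03071 s, so the 2% settling time is about 4τ = 0.123 s.

T_s ≈ 0.123 s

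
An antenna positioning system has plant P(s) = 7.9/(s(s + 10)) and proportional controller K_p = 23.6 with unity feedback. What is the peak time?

The closed-loop denominator s² + 10s + 186.4 gives ω_n = √186.4 = 13.65 and ζ = 10/(2ω_n) = 0.3662.
Damped frequency ω_d = ω_n√(1−ζ²) = 12.71 rad/s, so peak time T_p = π/ω_d = 0.247 s.

T_p = 0.247 s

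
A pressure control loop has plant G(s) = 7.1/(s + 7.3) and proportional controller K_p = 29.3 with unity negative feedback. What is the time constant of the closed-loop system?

Closed-loop transfer function: T(s) = K_p·G(s)/(1 + K_p·G(s)) = 208/(s + 7.3 + 208) = 208/(s + 215.3).
Time constant τ = 1/215.3 = 0.00464 s.

τ = 0.00464 s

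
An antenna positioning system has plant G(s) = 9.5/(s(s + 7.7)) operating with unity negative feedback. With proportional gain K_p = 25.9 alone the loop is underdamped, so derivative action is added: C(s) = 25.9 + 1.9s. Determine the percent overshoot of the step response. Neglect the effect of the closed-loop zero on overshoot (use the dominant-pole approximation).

Forward path: (25.9 + 1.9s)·9.5/(s(s+7.7)). The closed-loop characteristic equation is s² + (7.7 + 9.5·1.9)s + 9.5·25.9 = 0.
That is s² + 25.75s + 246 = 0, so ω_n = 15.69 rad/s and ζ = 25.75/(2·15.69) = 0.8208.
%OS = 100·exp(−πζ/√(1−ζ²)) = 1.1%.

1.1%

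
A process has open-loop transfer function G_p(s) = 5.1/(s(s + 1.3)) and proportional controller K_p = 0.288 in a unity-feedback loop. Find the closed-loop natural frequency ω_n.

1 + K_p·G_p(s) = 0 gives s² + 1.3s + 1.469 = 0.
So ω_n² = 1.469 ⇒ ω_n = 1.212 rad/s, and ζ = 1.3/(2ω_n) = 0.536.

ω_n = 1.21 rad/s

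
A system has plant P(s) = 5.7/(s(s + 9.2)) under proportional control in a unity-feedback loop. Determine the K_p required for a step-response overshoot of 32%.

From %OS = 100·exp(−πζ/√(1−ζ²)) = 32%, ζ = −ln(0.32)/√(π²+ln²(0.32)) = 0.341.
Characteristic equation s² + 9.2s + 5.7K_p = 0 gives ζ = 9.2/(2√(5.7K_p)).
Setting ζ = 0.341: √(5.7K_p) = 9.2/(2·0.341) = 13.49, so K_p = 182/5.7 = 31.9.

K_p = 31.9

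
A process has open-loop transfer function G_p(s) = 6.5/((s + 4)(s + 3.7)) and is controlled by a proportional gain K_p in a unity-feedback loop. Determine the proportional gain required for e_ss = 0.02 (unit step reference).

K_p = 112

Steady-state error for a unit step on this type-0 loop is 1/(1 + K_p·G_p(0)).
G_p(0) = 0.4392. Require 1/(1 + K_p·0.4392) = 0.02, so 1 + 0.4392·K_p = 50.
K_p = (50 − 1)/0.4392 = 112.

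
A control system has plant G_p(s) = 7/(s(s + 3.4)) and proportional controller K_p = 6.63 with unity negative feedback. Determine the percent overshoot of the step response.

The closed-loop denominator s² + 3.4s + 46.41 gives ω_n = √46.41 = 6.812 and ζ = 3.4/(2ω_n) = 0.2495.
%OS = 100·exp(−πζ/√(1−ζ²)) = 100·exp(−π·0.2495/√0.9377) = 44.5%.

44.5%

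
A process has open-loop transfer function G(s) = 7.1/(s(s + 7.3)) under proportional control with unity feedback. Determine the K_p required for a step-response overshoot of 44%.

From %OS = 100·exp(−πζ/√(1−ζ²)) = 44%, ζ = −ln(0.44)/√(π²+ln²(0.44)) = 0.2528.
Characteristic equation s² + 7.3s + 7.1K_p = 0 gives ζ = 7.3/(2√(7.1K_p)).
Setting ζ = 0.2528: √(7.1K_p) = 7.3/(2·0.2528) = 14.44, so K_p = 208.4/7.1 = 29.4.

K_p = 29.4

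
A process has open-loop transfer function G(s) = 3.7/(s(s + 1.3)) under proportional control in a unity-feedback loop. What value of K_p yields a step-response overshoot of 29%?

From %OS = 100·exp(−πζ/√(1−ζ²)) = 29%, ζ = −ln(0.29)/√(π²+ln²(0.29)) = 0.3666.
Characteristic equation s² + 1.3s + 3.7K_p = 0 gives ζ = 1.3/(2√(3.7K_p)).
Setting ζ = 0.3666: √(3.7K_p) = 1.3/(2·0.3666) = 1.773, so K_p = 3.144/3.7 = 0.85.

K_p = 0.85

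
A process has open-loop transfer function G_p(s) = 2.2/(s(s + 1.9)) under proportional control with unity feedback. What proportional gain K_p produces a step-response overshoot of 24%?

K_p = 2.4

From %OS = 100·exp(−πζ/√(1−ζ²)) = 24%, ζ = −ln(0.24)/√(π²+ln²(0.24)) = 0.4136.
Characteristic equation s² + 1.9s + 2.2K_p = 0 gives ζ = 1.9/(2√(2.2K_p)).
Setting ζ = 0.4136: √(2.2K_p) = 1.9/(2·0.4136) = 2.297, so K_p = 5.276/2.2 = 2.4.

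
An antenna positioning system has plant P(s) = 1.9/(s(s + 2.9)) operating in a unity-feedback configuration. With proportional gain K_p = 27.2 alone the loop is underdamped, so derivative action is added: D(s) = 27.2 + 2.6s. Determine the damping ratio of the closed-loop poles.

Forward path: (27.2 + 2.6s)·1.9/(s(s+2.9)). The closed-loop characteristic equation is s² + (2.9 + 1.9·2.6)s + 1.9·27.2 = 0.
That is s² + 7.84s + 51.68 = 0, so ω_n = 7.189 rad/s and ζ = 7.84/(2·7.189) = 0.5453.

ζ = 0.545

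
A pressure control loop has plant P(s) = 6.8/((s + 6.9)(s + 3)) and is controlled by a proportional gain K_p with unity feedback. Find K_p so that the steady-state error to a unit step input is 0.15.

K_p = 17.3

For a type-0 loop with proportional control, e_ss = 1/(1 + K_p·P(0)).
P(0) = 0.3285. Require 1/(1 + K_p·0.3285) = 0.15, so 1 + 0.3285·K_p = 6.667.
K_p = (6.667 − 1)/0.3285 = 17.3.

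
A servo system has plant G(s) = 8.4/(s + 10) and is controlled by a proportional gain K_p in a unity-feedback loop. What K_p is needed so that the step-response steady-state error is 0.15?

For a type-0 loop with proportional control, e_ss = 1/(1 + K_p·G(0)).
G(0) = 0.84. Require 1/(1 + K_p·0.84) = 0.15, so 1 + 0.84·K_p = 6.667.
K_p = (6.667 − 1)/0.84 = 6.75.

K_p = 6.75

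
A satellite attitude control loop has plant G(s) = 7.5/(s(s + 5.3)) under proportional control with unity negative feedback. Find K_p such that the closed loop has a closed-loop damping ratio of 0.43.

Closed-loop characteristic equation: s² + 5.3s + K_p·7.5 = 0.
So ω_n = √(7.5K_p) and 2ζω_n = 5.3, giving ζ = 5.3/(2√(7.5K_p)).
Setting ζ = 0.43: √(7.5K_p) = 5.3/(2·0.43) = 6.163, so K_p = 37.98/7.5 = 5.06.

K_p = 5.06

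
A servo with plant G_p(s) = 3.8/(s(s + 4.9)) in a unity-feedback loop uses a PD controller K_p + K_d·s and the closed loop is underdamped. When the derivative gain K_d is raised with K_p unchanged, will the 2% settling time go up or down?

Characteristic equation s² + (4.9 + 3.8K_d)s + 3.8K_p = 0: raising K_d increases ζω_n = (4.9+3.8K_d)/2 while the loop stays underdamped, so T_s ≈ 4/(ζω_n) decreases.

decrease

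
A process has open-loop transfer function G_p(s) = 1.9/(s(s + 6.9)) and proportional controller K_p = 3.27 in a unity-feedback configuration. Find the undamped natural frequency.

ω_n = 2.49 rad/s

With unity feedback the closed-loop characteristic equation is s² + 6.9s + 3.27·1.9 = s² + 6.9s + 6.213 = 0.
Matching s² + 2ζω_n s + ω_n²: ω_n = √6.213 = 2.493 rad/s and 2ζω_n = 6.9, so ζ = 6.9/(2·2.493) = 1.38.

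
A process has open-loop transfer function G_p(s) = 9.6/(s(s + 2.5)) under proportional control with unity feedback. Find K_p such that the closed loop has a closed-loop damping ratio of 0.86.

Closed-loop characteristic equation: s² + 2.5s + K_p·9.6 = 0.
So ω_n = √(9.6K_p) and 2ζω_n = 2.5, giving ζ = 2.5/(2√(9.6K_p)).
Setting ζ = 0.86: √(9.6K_p) = 2.5/(2·0.86) = 1.453, so K_p = 2.113/9.6 = 0.22.

K_p = 0.22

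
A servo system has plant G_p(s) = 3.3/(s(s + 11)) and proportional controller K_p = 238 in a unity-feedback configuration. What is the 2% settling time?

From 1 + K_pG_p(s) = 0: s² + 11s + 785.4 = 0 ⇒ ω_n = 28.02, ζ = 0.1963.
2% settling time T_s ≈ 4/(ζω_n) = 4/5.5 = 0.727 s.

T_s ≈ 0.727 s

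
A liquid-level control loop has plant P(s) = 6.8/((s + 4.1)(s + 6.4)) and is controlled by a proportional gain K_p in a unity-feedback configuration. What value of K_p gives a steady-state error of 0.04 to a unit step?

Steady-state error for a unit step on this type-0 loop is 1/(1 + K_p·P(0)).
P(0) = 0.2591. Require 1/(1 + K_p·0.2591) = 0.04, so 1 + 0.2591·K_p = 25.
K_p = (25 − 1)/0.2591 = 92.6.

K_p = 92.6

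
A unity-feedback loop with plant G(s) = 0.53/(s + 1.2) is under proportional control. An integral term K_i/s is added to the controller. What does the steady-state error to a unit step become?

Adding integral action puts a pole at s = 0 in the forward path, raising the system type to 1; a type-1 loop has zero steady-state error to a step.

0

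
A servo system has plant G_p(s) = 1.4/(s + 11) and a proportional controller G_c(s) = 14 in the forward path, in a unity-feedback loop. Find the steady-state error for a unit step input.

The loop is type 0. Static position error constant K_pos = G_c(0)·G_p(0) = 14·0.1273 = 1.782.
Steady-state error to a unit step: e_ss = 1/(1+K_pos) = 1/2.782 = 0.359.

0.359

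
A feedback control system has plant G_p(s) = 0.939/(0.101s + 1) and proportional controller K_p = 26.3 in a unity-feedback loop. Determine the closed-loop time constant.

Closed loop: T(s) = K_p·G_p/(1+K_p·G_p) = 24.7/(0.101s + 1 + 24.7), with pole at s = −(1 + 24.7)/0.101 = −254.4.
Closed-loop time constant τ = 1/254.4 = 0.00393 s.

τ = 0.00393 s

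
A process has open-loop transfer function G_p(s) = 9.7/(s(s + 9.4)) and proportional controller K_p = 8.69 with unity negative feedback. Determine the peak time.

T_p = 0.398 s

Closed-loop characteristic equation: s² + 9.4s + 84.29 = 0, so ω_n = 9.181 rad/s and ζ = 9.4/(2·9.181) = 0.5119.
Damped frequency ω_d = ω_n√(1−ζ²) = 7.887 rad/s, so peak time T_p = π/ω_d = 0.398 s.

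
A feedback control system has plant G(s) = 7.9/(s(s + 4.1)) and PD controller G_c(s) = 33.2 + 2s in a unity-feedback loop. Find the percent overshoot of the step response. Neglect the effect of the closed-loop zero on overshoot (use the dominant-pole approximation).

8.66%

Forward path: (33.2 + 2s)·7.9/(s(s+4.1)). The closed-loop characteristic equation is s² + (4.1 + 7.9·2)s + 7.9·33.2 = 0.
That is s² + 19.9s + 262.3 = 0, so ω_n = 16.2 rad/s and ζ = 19.9/(2·16.2) = 0.6144.
%OS = 100·exp(−πζ/√(1−ζ²)) = 8.66%.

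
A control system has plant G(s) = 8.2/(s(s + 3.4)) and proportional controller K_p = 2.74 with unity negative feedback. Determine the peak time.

T_p = 0.71 s

Closed-loop characteristic equation: s² + 3.4s + 22.47 = 0, so ω_n = 4.74 rad/s and ζ = 3.4/(2·4.74) = 0.3586.
Damped frequency ω_d = ω_n√(1−ζ²) = 4.425 rad/s, so peak time T_p = π/ω_d = 0.71 s.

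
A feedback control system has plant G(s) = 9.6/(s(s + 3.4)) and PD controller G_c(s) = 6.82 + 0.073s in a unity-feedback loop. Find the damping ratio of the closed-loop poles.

Forward path: (6.82 + 0.073s)·9.6/(s(s+3.4)). The closed-loop characteristic equation is s² + (3.4 + 9.6·0.073)s + 9.6·6.82 = 0.
That is s² + 4.101s + 65.47 = 0, so ω_n = 8.091 rad/s and ζ = 4.101/(2·8.091) = 0.2534.

ζ = 0.253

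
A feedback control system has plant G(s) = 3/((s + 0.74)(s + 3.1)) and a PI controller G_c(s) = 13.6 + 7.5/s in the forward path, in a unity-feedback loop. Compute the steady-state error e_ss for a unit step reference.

0

The open loop G_c(s)G(s) has a pole at the origin (type 1), so the static position error constant is infinite and e_ss = 1/(1+∞) = 0.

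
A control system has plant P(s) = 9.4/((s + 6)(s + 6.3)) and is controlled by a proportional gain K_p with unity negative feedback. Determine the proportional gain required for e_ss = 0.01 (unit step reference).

K_p = 398

Steady-state error for a unit step on this type-0 loop is 1/(1 + K_p·P(0)).
P(0) = 0.2487. Require 1/(1 + K_p·0.2487) = 0.01, so 1 + 0.2487·K_p = 100.
K_p = (100 − 1)/0.2487 = 398.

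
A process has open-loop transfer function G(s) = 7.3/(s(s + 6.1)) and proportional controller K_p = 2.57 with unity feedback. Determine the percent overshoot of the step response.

From 1 + K_pG(s) = 0: s² + 6.1s + 18.76 = 0 ⇒ ω_n = 4.331, ζ = 0.7042.
%OS = 100·exp(−πζ/√(1−ζ²)) = 100·exp(−π·0.7042/√0.5042) = 4.44%.

4.44%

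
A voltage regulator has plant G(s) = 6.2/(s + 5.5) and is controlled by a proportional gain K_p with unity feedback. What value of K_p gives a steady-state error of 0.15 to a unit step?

K_p = 5.03

The loop is type 0, so e_ss(step) = 1/(1 + K_pos) with K_pos = K_p·G(0).
G(0) = 1.127. Require 1/(1 + K_p·1.127) = 0.15, so 1 + 1.127·K_p = 6.667.
K_p = (6.667 − 1)/1.127 = 5.03.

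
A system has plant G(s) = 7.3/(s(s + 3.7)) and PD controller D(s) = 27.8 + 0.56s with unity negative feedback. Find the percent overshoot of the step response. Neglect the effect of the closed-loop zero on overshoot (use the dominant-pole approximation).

Forward path: (27.8 + 0.56s)·7.3/(s(s+3.7)). The closed-loop characteristic equation is s² + (3.7 + 7.3·0.56)s + 7.3·27.8 = 0.
That is s² + 7.788s + 202.9 = 0, so ω_n = 14.25 rad/s and ζ = 7.788/(2·14.25) = 0.2733.
%OS = 100·exp(−πζ/√(1−ζ²)) = 41%.

41%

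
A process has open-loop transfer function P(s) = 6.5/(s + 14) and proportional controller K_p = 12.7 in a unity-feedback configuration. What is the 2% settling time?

Closed-loop transfer function: T(s) = K_p·P(s)/(1 + K_p·P(s)) = 82.55/(s + 14 + 82.55) = 82.55/(s + 96.55).
Time constant τ = 1/96.55 = 0.01036 s, so the 2% settling time is about 4τ = 0.0414 s.

T_s ≈ 0.0414 s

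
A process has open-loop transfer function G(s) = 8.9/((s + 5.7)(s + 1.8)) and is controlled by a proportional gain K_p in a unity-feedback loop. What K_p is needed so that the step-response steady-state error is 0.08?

The loop is type 0, so e_ss(step) = 1/(1 + K_pos) with K_pos = K_p·G(0).
G(0) = 0.8674. Require 1/(1 + K_p·0.8674) = 0.08, so 1 + 0.8674·K_p = 12.5.
K_p = (12.5 − 1)/0.8674 = 13.3.

K_p = 13.3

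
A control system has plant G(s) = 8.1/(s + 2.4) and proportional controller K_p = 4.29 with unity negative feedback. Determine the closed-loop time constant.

Closed-loop transfer function: T(s) = K_p·G(s)/(1 + K_p·G(s)) = 34.75/(s + 2.4 + 34.75) = 34.75/(s + 37.15).
Time constant τ = 1/37.15 = 0.0269 s.

τ = 0.0269 s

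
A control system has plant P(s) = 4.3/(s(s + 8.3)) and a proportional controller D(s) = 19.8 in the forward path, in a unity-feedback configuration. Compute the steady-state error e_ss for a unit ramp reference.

0.0975

The loop has one pole at the origin (type 1). Velocity error constant K_v = lim_{s→0} s·D(s)P(s) = 19.8·4.3/8.3 = 10.26.
Steady-state error to a unit ramp: e_ss = 1/K_v = 0.0975.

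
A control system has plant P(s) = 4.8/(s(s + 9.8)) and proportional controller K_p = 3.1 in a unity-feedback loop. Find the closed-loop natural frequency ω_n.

ω_n = 3.86 rad/s

1 + K_p·P(s) = 0 gives s² + 9.8s + 14.88 = 0.
So ω_n² = 14.88 ⇒ ω_n = 3.857 rad/s, and ζ = 9.8/(2ω_n) = 1.27.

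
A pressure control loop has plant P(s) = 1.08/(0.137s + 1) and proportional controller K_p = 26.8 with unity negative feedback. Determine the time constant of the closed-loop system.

τ = 0.00458 s

Closed loop: T(s) = K_p·P/(1+K_p·P) = 28.94/(0.137s + 1 + 28.94), with pole at s = −(1 + 28.94)/0.137 = −218.6.
Closed-loop time constant τ = 1/218.6 = 0.00458 s.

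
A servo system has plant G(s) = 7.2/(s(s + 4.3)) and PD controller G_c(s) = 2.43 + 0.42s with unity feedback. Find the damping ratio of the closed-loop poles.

ζ = 0.875

Forward path: (2.43 + 0.42s)·7.2/(s(s+4.3)). The closed-loop characteristic equation is s² + (4.3 + 7.2·0.42)s + 7.2·2.43 = 0.
That is s² + 7.324s + 17.5 = 0, so ω_n = 4.183 rad/s and ζ = 7.324/(2·4.183) = 0.8755.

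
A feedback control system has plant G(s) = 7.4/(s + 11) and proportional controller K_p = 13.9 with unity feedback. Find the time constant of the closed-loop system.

Closed-loop transfer function: T(s) = K_p·G(s)/(1 + K_p·G(s)) = 102.9/(s + 11 + 102.9) = 102.9/(s + 113.9).
Time constant τ = 1/113.9 = 0.00878 s.

τ = 0.00878 s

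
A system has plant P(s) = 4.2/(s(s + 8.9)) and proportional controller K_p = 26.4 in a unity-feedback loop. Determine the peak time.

The closed-loop denominator s² + 8.9s + 110.9 gives ω_n = √110.9 = 10.53 and ζ = 8.9/(2ω_n) = 0.4226.
Damped frequency ω_d = ω_n√(1−ζ²) = 9.543 rad/s, so peak time T_p = π/ω_d = 0.329 s.

T_p = 0.329 s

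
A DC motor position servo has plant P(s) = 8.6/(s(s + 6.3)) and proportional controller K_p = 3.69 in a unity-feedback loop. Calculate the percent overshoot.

From 1 + K_pP(s) = 0: s² + 6.3s + 31.73 = 0 ⇒ ω_n = 5.633, ζ = 0.5592.
%OS = 100·exp(−πζ/√(1−ζ²)) = 100·exp(−π·0.5592/√0.6873) = 12%.

12%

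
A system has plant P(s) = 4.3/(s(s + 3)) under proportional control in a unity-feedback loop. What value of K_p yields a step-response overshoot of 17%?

K_p = 2.17

From %OS = 100·exp(−πζ/√(1−ζ²)) = 17%, ζ = −ln(0.17)/√(π²+ln²(0.17)) = 0.4913.
Characteristic equation s² + 3s + 4.3K_p = 0 gives ζ = 3/(2√(4.3K_p)).
Setting ζ = 0.4913: √(4.3K_p) = 3/(2·0.4913) = 3.053, so K_p = 9.323/4.3 = 2.17.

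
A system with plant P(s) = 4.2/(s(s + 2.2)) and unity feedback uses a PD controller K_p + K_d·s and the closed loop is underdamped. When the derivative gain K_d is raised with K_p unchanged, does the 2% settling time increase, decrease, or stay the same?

decrease

Characteristic equation s² + (2.2 + 4.2K_d)s + 4.2K_p = 0: raising K_d increases ζω_n = (2.2+4.2K_d)/2 while the loop stays underdamped, so T_s ≈ 4/(ζω_n) decreases.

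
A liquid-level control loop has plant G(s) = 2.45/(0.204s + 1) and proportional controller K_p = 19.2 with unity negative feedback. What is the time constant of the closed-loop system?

Closed loop: T(s) = K_p·G/(1+K_p·G) = 47.04/(0.204s + 1 + 47.04), with pole at s = −(1 + 47.04)/0.204 = −235.5.
Closed-loop time constant τ = 1/235.5 = 0.00425 s.

τ = 0.00425 s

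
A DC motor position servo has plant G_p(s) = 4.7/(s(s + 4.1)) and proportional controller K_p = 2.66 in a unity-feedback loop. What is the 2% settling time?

The closed-loop denominator s² + 4.1s + 12.5 gives ω_n = √12.5 = 3.536 and ζ = 4.1/(2ω_n) = 0.5798.
2% settling time T_s ≈ 4/(ζω_n) = 4/2.05 = 1.95 s.

T_s ≈ 1.95 s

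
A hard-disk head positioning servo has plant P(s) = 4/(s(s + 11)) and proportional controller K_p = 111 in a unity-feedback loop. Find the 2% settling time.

From 1 + K_pP(s) = 0: s² + 11s + 444 = 0 ⇒ ω_n = 21.07, ζ = 0.261.
2% settling time T_s ≈ 4/(ζω_n) = 4/5.5 = 0.727 s.

T_s ≈ 0.727 s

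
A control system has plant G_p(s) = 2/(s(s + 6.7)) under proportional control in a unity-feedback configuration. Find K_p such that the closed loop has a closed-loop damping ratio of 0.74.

Closed-loop characteristic equation: s² + 6.7s + K_p·2 = 0.
So ω_n = √(2K_p) and 2ζω_n = 6.7, giving ζ = 6.7/(2√(2K_p)).
Setting ζ = 0.74: √(2K_p) = 6.7/(2·0.74) = 4.527, so K_p = 20.49/2 = 10.2.

K_p = 10.2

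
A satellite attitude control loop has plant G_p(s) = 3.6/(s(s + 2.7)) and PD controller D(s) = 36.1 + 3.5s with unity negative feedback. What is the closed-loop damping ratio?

ζ = 0.671

Forward path: (36.1 + 3.5s)·3.6/(s(s+2.7)). The closed-loop characteristic equation is s² + (2.7 + 3.6·3.5)s + 3.6·36.1 = 0.
That is s² + 15.3s + 130 = 0, so ω_n = 11.4 rad/s and ζ = 15.3/(2·11.4) = 0.6711.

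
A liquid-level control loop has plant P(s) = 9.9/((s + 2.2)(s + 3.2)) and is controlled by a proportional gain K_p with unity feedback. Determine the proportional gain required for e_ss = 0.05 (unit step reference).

K_p = 13.5

Steady-state error for a unit step on this type-0 loop is 1/(1 + K_p·P(0)).
P(0) = 1.406. Require 1/(1 + K_p·1.406) = 0.05, so 1 + 1.406·K_p = 20.
K_p = (20 − 1)/1.406 = 13.5.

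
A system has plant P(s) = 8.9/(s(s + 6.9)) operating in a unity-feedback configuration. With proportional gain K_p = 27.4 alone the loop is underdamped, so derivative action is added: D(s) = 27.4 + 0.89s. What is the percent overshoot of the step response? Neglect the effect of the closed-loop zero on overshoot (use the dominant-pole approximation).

18.4%

Forward path: (27.4 + 0.89s)·8.9/(s(s+6.9)). The closed-loop characteristic equation is s² + (6.9 + 8.9·0.89)s + 8.9·27.4 = 0.
That is s² + 14.82s + 243.9 = 0, so ω_n = 15.62 rad/s and ζ = 14.82/(2·15.62) = 0.4745.
%OS = 100·exp(−πζ/√(1−ζ²)) = 18.4%.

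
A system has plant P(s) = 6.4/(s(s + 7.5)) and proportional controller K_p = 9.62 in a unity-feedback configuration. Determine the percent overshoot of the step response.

18.1%

Closed-loop characteristic equation: s² + 7.5s + 61.57 = 0, so ω_n = 7.847 rad/s and ζ = 7.5/(2·7.847) = 0.4779.
%OS = 100·exp(−πζ/√(1−ζ²)) = 100·exp(−π·0.4779/√0.7716) = 18.1%.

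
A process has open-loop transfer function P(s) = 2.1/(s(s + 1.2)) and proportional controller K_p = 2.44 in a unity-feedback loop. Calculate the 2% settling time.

T_s ≈ 6.67 s

From 1 + K_pP(s) = 0: s² + 1.2s + 5.124 = 0 ⇒ ω_n = 2.264, ζ = 0.2651.
2% settling time T_s ≈ 4/(ζω_n) = 4/0.6 = 6.67 s.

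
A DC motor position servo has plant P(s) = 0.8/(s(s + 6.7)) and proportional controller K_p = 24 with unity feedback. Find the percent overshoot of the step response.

The closed-loop denominator s² + 6.7s + 19.2 gives ω_n = √19.2 = 4.382 and ζ = 6.7/(2ω_n) = 0.7645.
%OS = 100·exp(−πζ/√(1−ζ²)) = 100·exp(−π·0.7645/√0.4155) = 2.41%.

2.41%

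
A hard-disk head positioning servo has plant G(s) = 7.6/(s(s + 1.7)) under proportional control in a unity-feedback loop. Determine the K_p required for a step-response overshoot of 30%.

K_p = 0.742

From %OS = 100·exp(−πζ/√(1−ζ²)) = 30%, ζ = −ln(0.3)/√(π²+ln²(0.3)) = 0.3579.
Characteristic equation s² + 1.7s + 7.6K_p = 0 gives ζ = 1.7/(2√(7.6K_p)).
Setting ζ = 0.3579: √(7.6K_p) = 1.7/(2·0.3579) = 2.375, so K_p = 5.642/7.6 = 0.742.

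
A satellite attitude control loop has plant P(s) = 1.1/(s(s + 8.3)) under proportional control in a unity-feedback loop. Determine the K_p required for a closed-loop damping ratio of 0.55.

K_p = 51.8

Closed-loop characteristic equation: s² + 8.3s + K_p·1.1 = 0.
So ω_n = √(1.1K_p) and 2ζω_n = 8.3, giving ζ = 8.3/(2√(1.1K_p)).
Setting ζ = 0.55: √(1.1K_p) = 8.3/(2·0.55) = 7.545, so K_p = 56.93/1.1 = 51.8.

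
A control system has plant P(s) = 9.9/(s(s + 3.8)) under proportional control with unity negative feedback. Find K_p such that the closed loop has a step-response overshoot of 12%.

From %OS = 100·exp(−πζ/√(1−ζ²)) = 12%, ζ = −ln(0.12)/√(π²+ln²(0.12)) = 0.5594.
Characteristic equation s² + 3.8s + 9.9K_p = 0 gives ζ = 3.8/(2√(9.9K_p)).
Setting ζ = 0.5594: √(9.9K_p) = 3.8/(2·0.5594) = 3.396, so K_p = 11.54/9.9 = 1.17.

K_p = 1.17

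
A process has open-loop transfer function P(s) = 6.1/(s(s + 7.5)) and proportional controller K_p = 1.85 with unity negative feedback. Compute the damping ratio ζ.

With unity feedback the closed-loop characteristic equation is s² + 7.5s + 1.85·6.1 = s² + 7.5s + 11.29 = 0.
So ω_n² = 11.29 ⇒ ω_n = 3.359 rad/s, and ζ = 7.5/(2ω_n) = 1.12.

ζ = 1.12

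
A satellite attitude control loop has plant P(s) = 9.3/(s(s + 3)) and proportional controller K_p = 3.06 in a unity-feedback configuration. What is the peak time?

T_p = 0.614 s

From 1 + K_pP(s) = 0: s² + 3s + 28.46 = 0 ⇒ ω_n = 5.335, ζ = 0.2812.
Damped frequency ω_d = ω_n√(1−ζ²) = 5.119 rad/s, so peak time T_p = π/ω_d = 0.614 s.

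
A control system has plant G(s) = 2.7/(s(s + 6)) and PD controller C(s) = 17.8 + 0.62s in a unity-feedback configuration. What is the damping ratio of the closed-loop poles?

Forward path: (17.8 + 0.62s)·2.7/(s(s+6)). The closed-loop characteristic equation is s² + (6 + 2.7·0.62)s + 2.7·17.8 = 0.
That is s² + 7.674s + 48.06 = 0, so ω_n = 6.933 rad/s and ζ = 7.674/(2·6.933) = 0.5535.

ζ = 0.553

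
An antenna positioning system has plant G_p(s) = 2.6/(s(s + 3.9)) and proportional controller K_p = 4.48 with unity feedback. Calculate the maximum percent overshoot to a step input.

Closed-loop characteristic equation: s² + 3.9s + 11.65 = 0, so ω_n = 3.413 rad/s and ζ = 3.9/(2·3.413) = 0.5714.
%OS = 100·exp(−πζ/√(1−ζ²)) = 100·exp(−π·0.5714/√0.6735) = 11.2%.

11.2%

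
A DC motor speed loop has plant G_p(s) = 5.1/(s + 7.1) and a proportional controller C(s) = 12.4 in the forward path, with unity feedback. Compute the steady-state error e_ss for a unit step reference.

The loop is type 0. Static position error constant K_pos = C(0)·G_p(0) = 12.4·0.7183 = 8.907.
Steady-state error to a unit step: e_ss = 1/(1+K_pos) = 1/9.907 = 0.101.

0.101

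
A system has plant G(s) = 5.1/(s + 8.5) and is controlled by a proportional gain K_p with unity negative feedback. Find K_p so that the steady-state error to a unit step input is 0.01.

K_p = 165

The loop is type 0, so e_ss(step) = 1/(1 + K_pos) with K_pos = K_p·G(0).
G(0) = 0.6. Require 1/(1 + K_p·0.6) = 0.01, so 1 + 0.6·K_p = 100.
K_p = (100 − 1)/0.6 = 165.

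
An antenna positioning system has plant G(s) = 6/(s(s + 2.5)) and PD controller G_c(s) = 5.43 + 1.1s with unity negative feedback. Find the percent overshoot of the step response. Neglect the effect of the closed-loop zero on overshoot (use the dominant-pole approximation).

1.58%

Forward path: (5.43 + 1.1s)·6/(s(s+2.5)). The closed-loop characteristic equation is s² + (2.5 + 6·1.1)s + 6·5.43 = 0.
That is s² + 9.1s + 32.58 = 0, so ω_n = 5.708 rad/s and ζ = 9.1/(2·5.708) = 0.7971.
%OS = 100·exp(−πζ/√(1−ζ²)) = 1.58%.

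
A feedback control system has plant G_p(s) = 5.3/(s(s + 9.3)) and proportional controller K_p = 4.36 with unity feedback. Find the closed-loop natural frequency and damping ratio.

ω_n = 4.81 rad/s, ζ = 0.967

The closed-loop denominator is s(s+9.3) + 4.36·5.3 = s² + 9.3s + 23.11.
Matching s² + 2ζω_n s + ω_n²: ω_n = √23.11 = 4.807 rad/s and 2ζω_n = 9.3, so ζ = 9.3/(2·4.807) = 0.967.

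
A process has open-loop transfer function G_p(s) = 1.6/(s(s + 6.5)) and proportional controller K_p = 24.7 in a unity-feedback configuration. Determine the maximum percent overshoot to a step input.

Closed-loop characteristic equation: s² + 6.5s + 39.52 = 0, so ω_n = 6.286 rad/s and ζ = 6.5/(2·6.286) = 0.517.
%OS = 100·exp(−πζ/√(1−ζ²)) = 100·exp(−π·0.517/√0.7327) = 15%.

15%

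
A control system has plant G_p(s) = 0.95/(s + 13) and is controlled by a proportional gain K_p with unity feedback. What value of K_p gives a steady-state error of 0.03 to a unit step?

For a type-0 loop with proportional control, e_ss = 1/(1 + K_p·G_p(0)).
G_p(0) = 0.07308. Require 1/(1 + K_p·0.07308) = 0.03, so 1 + 0.07308·K_p = 33.33.
K_p = (33.33 − 1)/0.07308 = 442.

K_p = 442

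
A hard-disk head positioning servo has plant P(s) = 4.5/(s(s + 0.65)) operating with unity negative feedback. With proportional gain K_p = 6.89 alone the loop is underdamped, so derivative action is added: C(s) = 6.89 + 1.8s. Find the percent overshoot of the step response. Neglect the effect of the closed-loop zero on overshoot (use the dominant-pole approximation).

1.85%

Forward path: (6.89 + 1.8s)·4.5/(s(s+0.65)). The closed-loop characteristic equation is s² + (0.65 + 4.5·1.8)s + 4.5·6.89 = 0.
That is s² + 8.75s + 31 = 0, so ω_n = 5.568 rad/s and ζ = 8.75/(2·5.568) = 0.7857.
%OS = 100·exp(−πζ/√(1−ζ²)) = 1.85%.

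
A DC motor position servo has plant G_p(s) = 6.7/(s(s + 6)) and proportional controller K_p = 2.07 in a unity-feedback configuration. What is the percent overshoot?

1.4%

From 1 + K_pG_p(s) = 0: s² + 6s + 13.87 = 0 ⇒ ω_n = 3.724, ζ = 0.8056.
%OS = 100·exp(−πζ/√(1−ζ²)) = 100·exp(−π·0.8056/√0.3511) = 1.4%.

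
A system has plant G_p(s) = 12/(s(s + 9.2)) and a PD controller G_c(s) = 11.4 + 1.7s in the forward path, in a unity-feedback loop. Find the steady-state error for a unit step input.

0

The open loop G_c(s)G_p(s) has a pole at the origin (type 1), so the static position error constant is infinite and e_ss = 1/(1+∞) = 0.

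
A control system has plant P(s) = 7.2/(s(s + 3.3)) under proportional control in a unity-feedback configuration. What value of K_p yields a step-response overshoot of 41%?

From %OS = 100·exp(−πζ/√(1−ζ²)) = 41%, ζ = −ln(0.41)/√(π²+ln²(0.41)) = 0.273.
Characteristic equation s² + 3.3s + 7.2K_p = 0 gives ζ = 3.3/(2√(7.2K_p)).
Setting ζ = 0.273: √(7.2K_p) = 3.3/(2·0.273) = 6.043, so K_p = 36.52/7.2 = 5.07.

K_p = 5.07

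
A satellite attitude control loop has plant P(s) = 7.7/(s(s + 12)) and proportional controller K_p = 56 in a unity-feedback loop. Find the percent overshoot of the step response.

Closed-loop characteristic equation: s² + 12s + 431.2 = 0, so ω_n = 20.77 rad/s and ζ = 12/(2·20.77) = 0.2889.
%OS = 100·exp(−πζ/√(1−ζ²)) = 100·exp(−π·0.2889/√0.9165) = 38.7%.

38.7%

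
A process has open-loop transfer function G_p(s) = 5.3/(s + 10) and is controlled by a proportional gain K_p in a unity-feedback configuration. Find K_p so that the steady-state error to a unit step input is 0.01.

Steady-state error for a unit step on this type-0 loop is 1/(1 + K_p·G_p(0)).
G_p(0) = 0.53. Require 1/(1 + K_p·0.53) = 0.01, so 1 + 0.53·K_p = 100.
K_p = (100 − 1)/0.53 = 187.

K_p = 187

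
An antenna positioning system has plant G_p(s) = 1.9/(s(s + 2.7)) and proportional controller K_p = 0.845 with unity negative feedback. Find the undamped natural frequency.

The closed-loop denominator is s(s+2.7) + 0.845·1.9 = s² + 2.7s + 1.605.
So ω_n² = 1.605 ⇒ ω_n = 1.267 rad/s, and ζ = 2.7/(2ω_n) = 1.07.

ω_n = 1.27 rad/s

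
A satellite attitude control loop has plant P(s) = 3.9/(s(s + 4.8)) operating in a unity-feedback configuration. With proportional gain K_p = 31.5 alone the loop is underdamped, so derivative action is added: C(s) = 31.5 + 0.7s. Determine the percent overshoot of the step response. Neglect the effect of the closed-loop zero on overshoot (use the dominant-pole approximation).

Forward path: (31.5 + 0.7s)·3.9/(s(s+4.8)). The closed-loop characteristic equation is s² + (4.8 + 3.9·0.7)s + 3.9·31.5 = 0.
That is s² + 7.53s + 122.8 = 0, so ω_n = 11.08 rad/s and ζ = 7.53/(2·11.08) = 0.3397.
%OS = 100·exp(−πζ/√(1−ζ²)) = 32.2%.

32.2%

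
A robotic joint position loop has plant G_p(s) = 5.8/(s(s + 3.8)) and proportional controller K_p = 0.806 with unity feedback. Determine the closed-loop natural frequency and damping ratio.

ω_n = 2.16 rad/s, ζ = 0.879

1 + K_p·G_p(s) = 0 gives s² + 3.8s + 4.675 = 0.
Matching s² + 2ζω_n s + ω_n²: ω_n = √4.675 = 2.162 rad/s and 2ζω_n = 3.8, so ζ = 3.8/(2·2.162) = 0.879.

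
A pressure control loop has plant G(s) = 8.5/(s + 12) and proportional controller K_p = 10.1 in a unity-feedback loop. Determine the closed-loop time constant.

τ = 0.0102 s

Closed-loop transfer function: T(s) = K_p·G(s)/(1 + K_p·G(s)) = 85.85/(s + 12 + 85.85) = 85.85/(s + 97.85).
Time constant τ = 1/97.85 = 0.0102 s.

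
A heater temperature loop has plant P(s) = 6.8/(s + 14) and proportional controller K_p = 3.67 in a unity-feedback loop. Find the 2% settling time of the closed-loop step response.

Closed-loop transfer function: T(s) = K_p·P(s)/(1 + K_p·P(s)) = 24.96/(s + 14 + 24.96) = 24.96/(s + 38.96).
Time constant τ = 1/38.96 = 0.02567 s, so the 2% settling time is about 4τ = 0.103 s.

T_s ≈ 0.103 s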